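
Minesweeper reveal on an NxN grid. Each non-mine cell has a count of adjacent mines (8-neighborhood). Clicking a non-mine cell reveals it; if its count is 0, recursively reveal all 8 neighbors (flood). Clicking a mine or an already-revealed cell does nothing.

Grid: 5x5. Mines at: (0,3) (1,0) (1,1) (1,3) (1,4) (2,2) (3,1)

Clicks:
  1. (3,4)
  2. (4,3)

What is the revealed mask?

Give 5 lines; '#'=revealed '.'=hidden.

Click 1 (3,4) count=0: revealed 8 new [(2,3) (2,4) (3,2) (3,3) (3,4) (4,2) (4,3) (4,4)] -> total=8
Click 2 (4,3) count=0: revealed 0 new [(none)] -> total=8

Answer: .....
.....
...##
..###
..###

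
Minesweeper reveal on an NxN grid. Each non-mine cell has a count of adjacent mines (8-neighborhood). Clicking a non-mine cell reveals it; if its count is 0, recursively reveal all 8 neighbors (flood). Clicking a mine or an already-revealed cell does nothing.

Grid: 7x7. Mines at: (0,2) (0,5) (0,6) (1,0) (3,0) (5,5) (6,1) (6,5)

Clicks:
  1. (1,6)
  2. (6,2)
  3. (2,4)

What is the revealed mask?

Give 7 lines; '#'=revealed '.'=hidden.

Answer: .......
.######
.######
.######
.######
.####..
..###..

Derivation:
Click 1 (1,6) count=2: revealed 1 new [(1,6)] -> total=1
Click 2 (6,2) count=1: revealed 1 new [(6,2)] -> total=2
Click 3 (2,4) count=0: revealed 29 new [(1,1) (1,2) (1,3) (1,4) (1,5) (2,1) (2,2) (2,3) (2,4) (2,5) (2,6) (3,1) (3,2) (3,3) (3,4) (3,5) (3,6) (4,1) (4,2) (4,3) (4,4) (4,5) (4,6) (5,1) (5,2) (5,3) (5,4) (6,3) (6,4)] -> total=31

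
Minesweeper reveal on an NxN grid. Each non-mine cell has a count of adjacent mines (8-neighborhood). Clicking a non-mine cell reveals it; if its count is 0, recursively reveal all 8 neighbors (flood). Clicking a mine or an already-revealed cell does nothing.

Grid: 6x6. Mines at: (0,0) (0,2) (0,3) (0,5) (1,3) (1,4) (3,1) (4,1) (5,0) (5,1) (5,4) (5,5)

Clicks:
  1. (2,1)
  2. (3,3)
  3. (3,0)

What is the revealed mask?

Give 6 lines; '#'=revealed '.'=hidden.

Answer: ......
......
.#####
#.####
..####
......

Derivation:
Click 1 (2,1) count=1: revealed 1 new [(2,1)] -> total=1
Click 2 (3,3) count=0: revealed 12 new [(2,2) (2,3) (2,4) (2,5) (3,2) (3,3) (3,4) (3,5) (4,2) (4,3) (4,4) (4,5)] -> total=13
Click 3 (3,0) count=2: revealed 1 new [(3,0)] -> total=14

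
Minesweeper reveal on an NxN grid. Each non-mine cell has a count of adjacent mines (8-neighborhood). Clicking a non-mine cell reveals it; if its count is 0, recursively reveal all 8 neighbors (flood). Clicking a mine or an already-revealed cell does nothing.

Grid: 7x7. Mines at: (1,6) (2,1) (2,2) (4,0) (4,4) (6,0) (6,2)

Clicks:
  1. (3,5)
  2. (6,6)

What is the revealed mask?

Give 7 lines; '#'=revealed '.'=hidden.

Click 1 (3,5) count=1: revealed 1 new [(3,5)] -> total=1
Click 2 (6,6) count=0: revealed 13 new [(2,5) (2,6) (3,6) (4,5) (4,6) (5,3) (5,4) (5,5) (5,6) (6,3) (6,4) (6,5) (6,6)] -> total=14

Answer: .......
.......
.....##
.....##
.....##
...####
...####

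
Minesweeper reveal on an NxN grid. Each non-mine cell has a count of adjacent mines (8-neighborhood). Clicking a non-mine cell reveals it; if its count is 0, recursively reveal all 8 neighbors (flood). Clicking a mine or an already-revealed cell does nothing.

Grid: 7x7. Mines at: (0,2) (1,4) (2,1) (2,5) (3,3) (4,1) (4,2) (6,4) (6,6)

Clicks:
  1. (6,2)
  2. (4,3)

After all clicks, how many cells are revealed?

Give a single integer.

Answer: 9

Derivation:
Click 1 (6,2) count=0: revealed 8 new [(5,0) (5,1) (5,2) (5,3) (6,0) (6,1) (6,2) (6,3)] -> total=8
Click 2 (4,3) count=2: revealed 1 new [(4,3)] -> total=9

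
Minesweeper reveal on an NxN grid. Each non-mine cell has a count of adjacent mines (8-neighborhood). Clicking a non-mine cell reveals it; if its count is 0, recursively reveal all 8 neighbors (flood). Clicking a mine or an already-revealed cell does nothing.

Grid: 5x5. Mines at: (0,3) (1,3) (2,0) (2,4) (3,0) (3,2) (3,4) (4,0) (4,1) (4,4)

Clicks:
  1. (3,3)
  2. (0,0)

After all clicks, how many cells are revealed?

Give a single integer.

Click 1 (3,3) count=4: revealed 1 new [(3,3)] -> total=1
Click 2 (0,0) count=0: revealed 6 new [(0,0) (0,1) (0,2) (1,0) (1,1) (1,2)] -> total=7

Answer: 7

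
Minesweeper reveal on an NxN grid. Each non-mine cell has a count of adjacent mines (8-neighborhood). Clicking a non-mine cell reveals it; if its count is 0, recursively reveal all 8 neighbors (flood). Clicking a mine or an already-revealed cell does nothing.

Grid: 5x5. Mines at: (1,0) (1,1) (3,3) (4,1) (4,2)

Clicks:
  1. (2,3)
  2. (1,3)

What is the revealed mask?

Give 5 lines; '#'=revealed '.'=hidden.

Click 1 (2,3) count=1: revealed 1 new [(2,3)] -> total=1
Click 2 (1,3) count=0: revealed 8 new [(0,2) (0,3) (0,4) (1,2) (1,3) (1,4) (2,2) (2,4)] -> total=9

Answer: ..###
..###
..###
.....
.....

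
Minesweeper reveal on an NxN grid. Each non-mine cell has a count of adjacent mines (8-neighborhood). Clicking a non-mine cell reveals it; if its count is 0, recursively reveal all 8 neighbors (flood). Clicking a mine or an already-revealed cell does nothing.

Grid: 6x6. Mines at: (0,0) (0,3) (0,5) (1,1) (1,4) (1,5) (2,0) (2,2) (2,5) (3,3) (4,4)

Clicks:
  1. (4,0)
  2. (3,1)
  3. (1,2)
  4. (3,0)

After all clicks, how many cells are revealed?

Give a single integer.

Click 1 (4,0) count=0: revealed 11 new [(3,0) (3,1) (3,2) (4,0) (4,1) (4,2) (4,3) (5,0) (5,1) (5,2) (5,3)] -> total=11
Click 2 (3,1) count=2: revealed 0 new [(none)] -> total=11
Click 3 (1,2) count=3: revealed 1 new [(1,2)] -> total=12
Click 4 (3,0) count=1: revealed 0 new [(none)] -> total=12

Answer: 12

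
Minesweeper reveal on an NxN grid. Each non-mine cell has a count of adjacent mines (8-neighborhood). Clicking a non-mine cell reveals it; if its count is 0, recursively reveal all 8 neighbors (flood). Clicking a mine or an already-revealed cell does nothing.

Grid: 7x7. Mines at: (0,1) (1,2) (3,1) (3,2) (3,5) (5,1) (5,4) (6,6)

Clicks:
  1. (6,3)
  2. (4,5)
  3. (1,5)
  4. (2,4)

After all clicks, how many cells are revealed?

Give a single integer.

Click 1 (6,3) count=1: revealed 1 new [(6,3)] -> total=1
Click 2 (4,5) count=2: revealed 1 new [(4,5)] -> total=2
Click 3 (1,5) count=0: revealed 12 new [(0,3) (0,4) (0,5) (0,6) (1,3) (1,4) (1,5) (1,6) (2,3) (2,4) (2,5) (2,6)] -> total=14
Click 4 (2,4) count=1: revealed 0 new [(none)] -> total=14

Answer: 14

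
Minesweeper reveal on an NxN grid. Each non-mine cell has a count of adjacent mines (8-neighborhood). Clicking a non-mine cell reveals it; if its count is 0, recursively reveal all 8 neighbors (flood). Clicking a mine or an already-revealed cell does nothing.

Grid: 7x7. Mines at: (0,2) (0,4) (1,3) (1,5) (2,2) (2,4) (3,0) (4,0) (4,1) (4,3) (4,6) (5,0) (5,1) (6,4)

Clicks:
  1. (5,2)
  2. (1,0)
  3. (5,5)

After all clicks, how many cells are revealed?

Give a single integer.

Answer: 8

Derivation:
Click 1 (5,2) count=3: revealed 1 new [(5,2)] -> total=1
Click 2 (1,0) count=0: revealed 6 new [(0,0) (0,1) (1,0) (1,1) (2,0) (2,1)] -> total=7
Click 3 (5,5) count=2: revealed 1 new [(5,5)] -> total=8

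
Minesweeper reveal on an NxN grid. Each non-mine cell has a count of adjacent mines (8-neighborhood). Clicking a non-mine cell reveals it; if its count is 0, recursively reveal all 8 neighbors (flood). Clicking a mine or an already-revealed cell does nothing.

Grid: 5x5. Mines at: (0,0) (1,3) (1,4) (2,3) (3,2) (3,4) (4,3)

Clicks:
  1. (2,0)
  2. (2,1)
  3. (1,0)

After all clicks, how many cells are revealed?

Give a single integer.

Answer: 8

Derivation:
Click 1 (2,0) count=0: revealed 8 new [(1,0) (1,1) (2,0) (2,1) (3,0) (3,1) (4,0) (4,1)] -> total=8
Click 2 (2,1) count=1: revealed 0 new [(none)] -> total=8
Click 3 (1,0) count=1: revealed 0 new [(none)] -> total=8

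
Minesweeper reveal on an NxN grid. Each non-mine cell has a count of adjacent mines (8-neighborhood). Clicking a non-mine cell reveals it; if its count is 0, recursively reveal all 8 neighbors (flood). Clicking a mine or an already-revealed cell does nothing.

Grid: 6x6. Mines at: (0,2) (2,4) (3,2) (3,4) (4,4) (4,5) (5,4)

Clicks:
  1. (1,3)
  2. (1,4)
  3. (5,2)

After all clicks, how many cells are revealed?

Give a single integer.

Answer: 18

Derivation:
Click 1 (1,3) count=2: revealed 1 new [(1,3)] -> total=1
Click 2 (1,4) count=1: revealed 1 new [(1,4)] -> total=2
Click 3 (5,2) count=0: revealed 16 new [(0,0) (0,1) (1,0) (1,1) (2,0) (2,1) (3,0) (3,1) (4,0) (4,1) (4,2) (4,3) (5,0) (5,1) (5,2) (5,3)] -> total=18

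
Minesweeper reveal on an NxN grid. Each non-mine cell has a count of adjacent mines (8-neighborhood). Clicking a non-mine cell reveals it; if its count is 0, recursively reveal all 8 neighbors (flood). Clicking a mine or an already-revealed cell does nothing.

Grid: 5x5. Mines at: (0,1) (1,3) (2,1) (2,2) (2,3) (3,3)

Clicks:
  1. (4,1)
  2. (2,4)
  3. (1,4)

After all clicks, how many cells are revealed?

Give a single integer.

Click 1 (4,1) count=0: revealed 6 new [(3,0) (3,1) (3,2) (4,0) (4,1) (4,2)] -> total=6
Click 2 (2,4) count=3: revealed 1 new [(2,4)] -> total=7
Click 3 (1,4) count=2: revealed 1 new [(1,4)] -> total=8

Answer: 8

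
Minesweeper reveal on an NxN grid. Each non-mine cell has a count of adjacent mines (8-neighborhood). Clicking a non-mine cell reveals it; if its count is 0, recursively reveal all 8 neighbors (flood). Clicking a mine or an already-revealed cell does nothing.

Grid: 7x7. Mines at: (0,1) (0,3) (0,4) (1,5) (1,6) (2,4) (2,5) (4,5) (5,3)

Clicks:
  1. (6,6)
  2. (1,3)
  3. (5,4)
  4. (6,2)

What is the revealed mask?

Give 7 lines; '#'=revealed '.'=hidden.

Answer: .......
...#...
.......
.......
.......
....###
..#.###

Derivation:
Click 1 (6,6) count=0: revealed 6 new [(5,4) (5,5) (5,6) (6,4) (6,5) (6,6)] -> total=6
Click 2 (1,3) count=3: revealed 1 new [(1,3)] -> total=7
Click 3 (5,4) count=2: revealed 0 new [(none)] -> total=7
Click 4 (6,2) count=1: revealed 1 new [(6,2)] -> total=8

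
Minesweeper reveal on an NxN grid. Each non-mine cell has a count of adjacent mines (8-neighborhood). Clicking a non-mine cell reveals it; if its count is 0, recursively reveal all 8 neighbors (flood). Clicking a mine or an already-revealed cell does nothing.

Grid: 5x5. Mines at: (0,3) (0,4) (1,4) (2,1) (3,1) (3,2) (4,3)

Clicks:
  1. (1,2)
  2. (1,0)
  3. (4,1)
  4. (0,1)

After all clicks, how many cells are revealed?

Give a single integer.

Answer: 7

Derivation:
Click 1 (1,2) count=2: revealed 1 new [(1,2)] -> total=1
Click 2 (1,0) count=1: revealed 1 new [(1,0)] -> total=2
Click 3 (4,1) count=2: revealed 1 new [(4,1)] -> total=3
Click 4 (0,1) count=0: revealed 4 new [(0,0) (0,1) (0,2) (1,1)] -> total=7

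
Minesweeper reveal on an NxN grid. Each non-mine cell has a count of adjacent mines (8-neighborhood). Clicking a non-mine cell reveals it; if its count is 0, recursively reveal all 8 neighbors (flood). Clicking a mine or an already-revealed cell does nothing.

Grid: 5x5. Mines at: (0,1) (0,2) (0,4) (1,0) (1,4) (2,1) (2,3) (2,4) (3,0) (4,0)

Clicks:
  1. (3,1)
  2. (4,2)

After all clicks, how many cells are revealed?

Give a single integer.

Answer: 8

Derivation:
Click 1 (3,1) count=3: revealed 1 new [(3,1)] -> total=1
Click 2 (4,2) count=0: revealed 7 new [(3,2) (3,3) (3,4) (4,1) (4,2) (4,3) (4,4)] -> total=8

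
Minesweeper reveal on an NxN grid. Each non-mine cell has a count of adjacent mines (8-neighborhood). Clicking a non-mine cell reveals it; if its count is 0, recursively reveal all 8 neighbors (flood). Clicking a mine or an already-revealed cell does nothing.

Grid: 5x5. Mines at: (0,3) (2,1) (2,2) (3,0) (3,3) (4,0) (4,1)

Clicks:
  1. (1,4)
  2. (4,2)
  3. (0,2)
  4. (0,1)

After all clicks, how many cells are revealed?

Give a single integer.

Answer: 8

Derivation:
Click 1 (1,4) count=1: revealed 1 new [(1,4)] -> total=1
Click 2 (4,2) count=2: revealed 1 new [(4,2)] -> total=2
Click 3 (0,2) count=1: revealed 1 new [(0,2)] -> total=3
Click 4 (0,1) count=0: revealed 5 new [(0,0) (0,1) (1,0) (1,1) (1,2)] -> total=8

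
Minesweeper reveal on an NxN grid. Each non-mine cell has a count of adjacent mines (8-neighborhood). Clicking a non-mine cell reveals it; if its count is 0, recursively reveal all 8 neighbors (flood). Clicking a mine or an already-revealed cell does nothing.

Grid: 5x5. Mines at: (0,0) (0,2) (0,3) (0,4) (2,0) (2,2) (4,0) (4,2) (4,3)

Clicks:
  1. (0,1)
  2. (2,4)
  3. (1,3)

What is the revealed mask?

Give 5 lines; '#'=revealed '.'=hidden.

Answer: .#...
...##
...##
...##
.....

Derivation:
Click 1 (0,1) count=2: revealed 1 new [(0,1)] -> total=1
Click 2 (2,4) count=0: revealed 6 new [(1,3) (1,4) (2,3) (2,4) (3,3) (3,4)] -> total=7
Click 3 (1,3) count=4: revealed 0 new [(none)] -> total=7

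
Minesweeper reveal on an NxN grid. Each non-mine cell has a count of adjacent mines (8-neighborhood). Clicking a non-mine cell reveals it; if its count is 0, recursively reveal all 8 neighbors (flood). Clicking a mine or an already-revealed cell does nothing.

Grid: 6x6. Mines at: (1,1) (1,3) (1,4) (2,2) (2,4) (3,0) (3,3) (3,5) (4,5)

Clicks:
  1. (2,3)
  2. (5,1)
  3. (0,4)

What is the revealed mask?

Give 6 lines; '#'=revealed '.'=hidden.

Click 1 (2,3) count=5: revealed 1 new [(2,3)] -> total=1
Click 2 (5,1) count=0: revealed 10 new [(4,0) (4,1) (4,2) (4,3) (4,4) (5,0) (5,1) (5,2) (5,3) (5,4)] -> total=11
Click 3 (0,4) count=2: revealed 1 new [(0,4)] -> total=12

Answer: ....#.
......
...#..
......
#####.
#####.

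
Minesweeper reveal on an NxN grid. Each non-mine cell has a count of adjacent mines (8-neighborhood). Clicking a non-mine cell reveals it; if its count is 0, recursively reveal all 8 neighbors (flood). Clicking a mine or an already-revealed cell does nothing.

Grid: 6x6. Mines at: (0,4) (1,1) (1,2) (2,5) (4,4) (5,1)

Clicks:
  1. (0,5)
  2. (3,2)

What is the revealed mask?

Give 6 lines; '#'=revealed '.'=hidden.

Click 1 (0,5) count=1: revealed 1 new [(0,5)] -> total=1
Click 2 (3,2) count=0: revealed 12 new [(2,0) (2,1) (2,2) (2,3) (3,0) (3,1) (3,2) (3,3) (4,0) (4,1) (4,2) (4,3)] -> total=13

Answer: .....#
......
####..
####..
####..
......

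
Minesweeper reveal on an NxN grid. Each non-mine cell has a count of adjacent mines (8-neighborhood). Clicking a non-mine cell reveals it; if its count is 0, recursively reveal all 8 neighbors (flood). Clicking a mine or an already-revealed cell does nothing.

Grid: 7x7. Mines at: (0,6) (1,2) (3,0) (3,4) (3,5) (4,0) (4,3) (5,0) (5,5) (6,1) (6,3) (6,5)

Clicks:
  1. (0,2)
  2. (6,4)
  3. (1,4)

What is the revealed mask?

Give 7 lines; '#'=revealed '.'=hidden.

Answer: ..####.
...###.
...###.
.......
.......
.......
....#..

Derivation:
Click 1 (0,2) count=1: revealed 1 new [(0,2)] -> total=1
Click 2 (6,4) count=3: revealed 1 new [(6,4)] -> total=2
Click 3 (1,4) count=0: revealed 9 new [(0,3) (0,4) (0,5) (1,3) (1,4) (1,5) (2,3) (2,4) (2,5)] -> total=11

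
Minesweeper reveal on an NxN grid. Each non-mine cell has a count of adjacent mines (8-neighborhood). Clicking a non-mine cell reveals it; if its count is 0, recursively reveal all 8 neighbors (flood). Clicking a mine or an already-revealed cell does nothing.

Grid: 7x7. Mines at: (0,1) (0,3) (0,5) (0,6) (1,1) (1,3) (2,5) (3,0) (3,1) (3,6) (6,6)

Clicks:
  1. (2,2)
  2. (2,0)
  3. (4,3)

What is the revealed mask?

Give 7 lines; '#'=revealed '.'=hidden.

Click 1 (2,2) count=3: revealed 1 new [(2,2)] -> total=1
Click 2 (2,0) count=3: revealed 1 new [(2,0)] -> total=2
Click 3 (4,3) count=0: revealed 24 new [(2,3) (2,4) (3,2) (3,3) (3,4) (3,5) (4,0) (4,1) (4,2) (4,3) (4,4) (4,5) (5,0) (5,1) (5,2) (5,3) (5,4) (5,5) (6,0) (6,1) (6,2) (6,3) (6,4) (6,5)] -> total=26

Answer: .......
.......
#.###..
..####.
######.
######.
######.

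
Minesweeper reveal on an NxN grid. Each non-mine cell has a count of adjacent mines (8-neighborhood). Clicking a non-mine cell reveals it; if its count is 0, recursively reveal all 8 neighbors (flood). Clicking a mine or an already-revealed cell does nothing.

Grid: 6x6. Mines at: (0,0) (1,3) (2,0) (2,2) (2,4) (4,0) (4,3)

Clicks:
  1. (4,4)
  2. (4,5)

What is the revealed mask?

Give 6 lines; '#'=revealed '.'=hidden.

Click 1 (4,4) count=1: revealed 1 new [(4,4)] -> total=1
Click 2 (4,5) count=0: revealed 5 new [(3,4) (3,5) (4,5) (5,4) (5,5)] -> total=6

Answer: ......
......
......
....##
....##
....##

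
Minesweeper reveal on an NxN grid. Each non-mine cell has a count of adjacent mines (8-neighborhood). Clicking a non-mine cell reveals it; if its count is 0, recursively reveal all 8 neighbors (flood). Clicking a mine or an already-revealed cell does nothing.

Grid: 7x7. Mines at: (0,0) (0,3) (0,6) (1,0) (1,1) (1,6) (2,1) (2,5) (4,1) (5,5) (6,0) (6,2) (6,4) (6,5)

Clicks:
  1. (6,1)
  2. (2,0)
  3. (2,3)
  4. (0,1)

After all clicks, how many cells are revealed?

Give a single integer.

Answer: 18

Derivation:
Click 1 (6,1) count=2: revealed 1 new [(6,1)] -> total=1
Click 2 (2,0) count=3: revealed 1 new [(2,0)] -> total=2
Click 3 (2,3) count=0: revealed 15 new [(1,2) (1,3) (1,4) (2,2) (2,3) (2,4) (3,2) (3,3) (3,4) (4,2) (4,3) (4,4) (5,2) (5,3) (5,4)] -> total=17
Click 4 (0,1) count=3: revealed 1 new [(0,1)] -> total=18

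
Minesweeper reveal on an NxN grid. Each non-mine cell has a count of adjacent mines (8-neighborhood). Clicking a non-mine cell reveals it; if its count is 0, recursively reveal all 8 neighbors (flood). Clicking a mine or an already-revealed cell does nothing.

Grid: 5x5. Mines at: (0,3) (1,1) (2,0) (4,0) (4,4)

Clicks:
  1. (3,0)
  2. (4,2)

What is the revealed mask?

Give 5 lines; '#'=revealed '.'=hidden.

Click 1 (3,0) count=2: revealed 1 new [(3,0)] -> total=1
Click 2 (4,2) count=0: revealed 14 new [(1,2) (1,3) (1,4) (2,1) (2,2) (2,3) (2,4) (3,1) (3,2) (3,3) (3,4) (4,1) (4,2) (4,3)] -> total=15

Answer: .....
..###
.####
#####
.###.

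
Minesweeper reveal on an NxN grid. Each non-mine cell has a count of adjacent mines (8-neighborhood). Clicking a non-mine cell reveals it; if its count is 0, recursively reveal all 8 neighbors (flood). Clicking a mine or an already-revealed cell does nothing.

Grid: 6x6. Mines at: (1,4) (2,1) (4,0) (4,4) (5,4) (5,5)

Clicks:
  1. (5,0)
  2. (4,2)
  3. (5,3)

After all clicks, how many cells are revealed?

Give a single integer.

Click 1 (5,0) count=1: revealed 1 new [(5,0)] -> total=1
Click 2 (4,2) count=0: revealed 9 new [(3,1) (3,2) (3,3) (4,1) (4,2) (4,3) (5,1) (5,2) (5,3)] -> total=10
Click 3 (5,3) count=2: revealed 0 new [(none)] -> total=10

Answer: 10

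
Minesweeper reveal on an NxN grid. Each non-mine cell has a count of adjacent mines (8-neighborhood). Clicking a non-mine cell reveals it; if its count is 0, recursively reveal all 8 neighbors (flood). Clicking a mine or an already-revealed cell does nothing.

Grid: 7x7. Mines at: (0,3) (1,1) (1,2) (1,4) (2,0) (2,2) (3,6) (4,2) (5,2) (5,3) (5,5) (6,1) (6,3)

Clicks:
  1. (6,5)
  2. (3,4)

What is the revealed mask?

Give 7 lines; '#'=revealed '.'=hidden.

Answer: .......
.......
...###.
...###.
...###.
.......
.....#.

Derivation:
Click 1 (6,5) count=1: revealed 1 new [(6,5)] -> total=1
Click 2 (3,4) count=0: revealed 9 new [(2,3) (2,4) (2,5) (3,3) (3,4) (3,5) (4,3) (4,4) (4,5)] -> total=10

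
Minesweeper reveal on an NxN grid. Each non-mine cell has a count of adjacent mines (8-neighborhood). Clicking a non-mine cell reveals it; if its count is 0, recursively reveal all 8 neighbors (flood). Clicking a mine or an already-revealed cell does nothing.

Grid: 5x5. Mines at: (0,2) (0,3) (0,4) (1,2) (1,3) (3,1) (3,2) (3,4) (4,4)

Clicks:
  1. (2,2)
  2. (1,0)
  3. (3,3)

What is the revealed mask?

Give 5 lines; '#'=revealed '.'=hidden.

Answer: ##...
##...
###..
...#.
.....

Derivation:
Click 1 (2,2) count=4: revealed 1 new [(2,2)] -> total=1
Click 2 (1,0) count=0: revealed 6 new [(0,0) (0,1) (1,0) (1,1) (2,0) (2,1)] -> total=7
Click 3 (3,3) count=3: revealed 1 new [(3,3)] -> total=8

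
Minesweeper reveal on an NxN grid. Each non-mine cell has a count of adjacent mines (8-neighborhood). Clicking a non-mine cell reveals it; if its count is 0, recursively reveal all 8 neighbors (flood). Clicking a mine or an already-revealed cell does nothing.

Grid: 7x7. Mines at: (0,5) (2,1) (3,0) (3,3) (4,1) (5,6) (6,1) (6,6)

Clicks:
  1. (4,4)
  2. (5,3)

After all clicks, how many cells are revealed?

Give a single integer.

Answer: 12

Derivation:
Click 1 (4,4) count=1: revealed 1 new [(4,4)] -> total=1
Click 2 (5,3) count=0: revealed 11 new [(4,2) (4,3) (4,5) (5,2) (5,3) (5,4) (5,5) (6,2) (6,3) (6,4) (6,5)] -> total=12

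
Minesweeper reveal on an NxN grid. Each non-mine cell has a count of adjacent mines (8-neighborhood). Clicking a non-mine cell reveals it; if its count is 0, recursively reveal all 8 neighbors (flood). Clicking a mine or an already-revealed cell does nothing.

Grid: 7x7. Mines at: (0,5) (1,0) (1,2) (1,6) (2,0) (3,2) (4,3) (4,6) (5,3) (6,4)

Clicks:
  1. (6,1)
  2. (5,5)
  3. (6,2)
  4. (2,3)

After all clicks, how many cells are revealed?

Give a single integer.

Click 1 (6,1) count=0: revealed 11 new [(3,0) (3,1) (4,0) (4,1) (4,2) (5,0) (5,1) (5,2) (6,0) (6,1) (6,2)] -> total=11
Click 2 (5,5) count=2: revealed 1 new [(5,5)] -> total=12
Click 3 (6,2) count=1: revealed 0 new [(none)] -> total=12
Click 4 (2,3) count=2: revealed 1 new [(2,3)] -> total=13

Answer: 13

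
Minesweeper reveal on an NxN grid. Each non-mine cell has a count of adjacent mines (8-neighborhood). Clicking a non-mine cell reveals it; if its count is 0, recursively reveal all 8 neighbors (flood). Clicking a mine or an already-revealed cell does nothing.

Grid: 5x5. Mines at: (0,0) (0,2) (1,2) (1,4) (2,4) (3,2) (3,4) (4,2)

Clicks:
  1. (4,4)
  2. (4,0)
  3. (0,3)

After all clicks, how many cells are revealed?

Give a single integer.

Answer: 10

Derivation:
Click 1 (4,4) count=1: revealed 1 new [(4,4)] -> total=1
Click 2 (4,0) count=0: revealed 8 new [(1,0) (1,1) (2,0) (2,1) (3,0) (3,1) (4,0) (4,1)] -> total=9
Click 3 (0,3) count=3: revealed 1 new [(0,3)] -> total=10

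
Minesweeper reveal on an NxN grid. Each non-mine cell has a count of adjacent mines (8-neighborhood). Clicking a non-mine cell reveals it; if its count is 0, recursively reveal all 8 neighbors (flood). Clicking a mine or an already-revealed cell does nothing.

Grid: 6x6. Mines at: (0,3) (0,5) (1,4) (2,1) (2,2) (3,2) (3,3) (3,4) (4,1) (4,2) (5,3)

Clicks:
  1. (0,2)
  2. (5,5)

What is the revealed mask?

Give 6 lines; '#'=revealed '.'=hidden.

Answer: ..#...
......
......
......
....##
....##

Derivation:
Click 1 (0,2) count=1: revealed 1 new [(0,2)] -> total=1
Click 2 (5,5) count=0: revealed 4 new [(4,4) (4,5) (5,4) (5,5)] -> total=5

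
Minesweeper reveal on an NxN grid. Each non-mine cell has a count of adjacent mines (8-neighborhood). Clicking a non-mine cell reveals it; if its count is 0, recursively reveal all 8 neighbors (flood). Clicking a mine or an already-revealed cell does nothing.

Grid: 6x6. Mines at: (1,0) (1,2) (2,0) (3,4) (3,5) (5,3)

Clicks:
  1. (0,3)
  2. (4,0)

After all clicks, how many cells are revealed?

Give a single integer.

Click 1 (0,3) count=1: revealed 1 new [(0,3)] -> total=1
Click 2 (4,0) count=0: revealed 14 new [(2,1) (2,2) (2,3) (3,0) (3,1) (3,2) (3,3) (4,0) (4,1) (4,2) (4,3) (5,0) (5,1) (5,2)] -> total=15

Answer: 15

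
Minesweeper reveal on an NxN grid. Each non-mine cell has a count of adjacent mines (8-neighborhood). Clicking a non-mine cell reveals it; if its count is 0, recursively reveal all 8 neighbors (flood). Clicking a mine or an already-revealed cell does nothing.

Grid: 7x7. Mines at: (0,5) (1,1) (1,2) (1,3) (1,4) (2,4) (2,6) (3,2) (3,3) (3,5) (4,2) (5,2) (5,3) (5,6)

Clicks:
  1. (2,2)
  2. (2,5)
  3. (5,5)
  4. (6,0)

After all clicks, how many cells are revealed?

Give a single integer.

Click 1 (2,2) count=5: revealed 1 new [(2,2)] -> total=1
Click 2 (2,5) count=4: revealed 1 new [(2,5)] -> total=2
Click 3 (5,5) count=1: revealed 1 new [(5,5)] -> total=3
Click 4 (6,0) count=0: revealed 10 new [(2,0) (2,1) (3,0) (3,1) (4,0) (4,1) (5,0) (5,1) (6,0) (6,1)] -> total=13

Answer: 13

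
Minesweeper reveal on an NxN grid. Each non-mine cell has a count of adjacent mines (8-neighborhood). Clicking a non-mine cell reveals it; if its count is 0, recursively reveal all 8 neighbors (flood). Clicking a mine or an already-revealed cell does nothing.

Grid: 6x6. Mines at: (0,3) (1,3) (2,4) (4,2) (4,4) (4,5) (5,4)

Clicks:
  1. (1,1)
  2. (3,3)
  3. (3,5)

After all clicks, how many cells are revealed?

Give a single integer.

Click 1 (1,1) count=0: revealed 16 new [(0,0) (0,1) (0,2) (1,0) (1,1) (1,2) (2,0) (2,1) (2,2) (3,0) (3,1) (3,2) (4,0) (4,1) (5,0) (5,1)] -> total=16
Click 2 (3,3) count=3: revealed 1 new [(3,3)] -> total=17
Click 3 (3,5) count=3: revealed 1 new [(3,5)] -> total=18

Answer: 18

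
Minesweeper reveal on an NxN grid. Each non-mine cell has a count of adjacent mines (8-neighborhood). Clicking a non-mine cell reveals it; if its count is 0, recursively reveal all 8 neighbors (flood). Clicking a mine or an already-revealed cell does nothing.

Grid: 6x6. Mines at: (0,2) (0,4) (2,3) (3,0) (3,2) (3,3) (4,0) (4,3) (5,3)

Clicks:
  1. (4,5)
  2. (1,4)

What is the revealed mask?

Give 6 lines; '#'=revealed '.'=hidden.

Click 1 (4,5) count=0: revealed 10 new [(1,4) (1,5) (2,4) (2,5) (3,4) (3,5) (4,4) (4,5) (5,4) (5,5)] -> total=10
Click 2 (1,4) count=2: revealed 0 new [(none)] -> total=10

Answer: ......
....##
....##
....##
....##
....##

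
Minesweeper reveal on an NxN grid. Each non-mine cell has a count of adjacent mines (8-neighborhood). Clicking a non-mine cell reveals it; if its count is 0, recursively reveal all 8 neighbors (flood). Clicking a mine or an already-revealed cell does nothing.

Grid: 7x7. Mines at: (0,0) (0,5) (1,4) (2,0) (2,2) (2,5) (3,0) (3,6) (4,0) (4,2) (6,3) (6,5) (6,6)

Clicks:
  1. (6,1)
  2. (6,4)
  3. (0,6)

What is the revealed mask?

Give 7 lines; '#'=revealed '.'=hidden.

Answer: ......#
.......
.......
.......
.......
###....
###.#..

Derivation:
Click 1 (6,1) count=0: revealed 6 new [(5,0) (5,1) (5,2) (6,0) (6,1) (6,2)] -> total=6
Click 2 (6,4) count=2: revealed 1 new [(6,4)] -> total=7
Click 3 (0,6) count=1: revealed 1 new [(0,6)] -> total=8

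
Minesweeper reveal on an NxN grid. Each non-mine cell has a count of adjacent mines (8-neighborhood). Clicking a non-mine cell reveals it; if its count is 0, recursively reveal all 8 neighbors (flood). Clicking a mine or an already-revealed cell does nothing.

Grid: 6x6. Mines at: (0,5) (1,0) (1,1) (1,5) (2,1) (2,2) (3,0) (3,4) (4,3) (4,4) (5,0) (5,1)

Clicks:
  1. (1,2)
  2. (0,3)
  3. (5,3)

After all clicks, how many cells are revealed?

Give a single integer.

Click 1 (1,2) count=3: revealed 1 new [(1,2)] -> total=1
Click 2 (0,3) count=0: revealed 5 new [(0,2) (0,3) (0,4) (1,3) (1,4)] -> total=6
Click 3 (5,3) count=2: revealed 1 new [(5,3)] -> total=7

Answer: 7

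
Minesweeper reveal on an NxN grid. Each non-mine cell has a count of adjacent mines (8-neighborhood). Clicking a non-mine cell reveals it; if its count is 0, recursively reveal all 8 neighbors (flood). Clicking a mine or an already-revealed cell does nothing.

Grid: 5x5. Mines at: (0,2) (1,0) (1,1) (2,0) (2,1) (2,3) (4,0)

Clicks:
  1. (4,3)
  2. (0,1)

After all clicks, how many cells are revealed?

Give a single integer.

Click 1 (4,3) count=0: revealed 8 new [(3,1) (3,2) (3,3) (3,4) (4,1) (4,2) (4,3) (4,4)] -> total=8
Click 2 (0,1) count=3: revealed 1 new [(0,1)] -> total=9

Answer: 9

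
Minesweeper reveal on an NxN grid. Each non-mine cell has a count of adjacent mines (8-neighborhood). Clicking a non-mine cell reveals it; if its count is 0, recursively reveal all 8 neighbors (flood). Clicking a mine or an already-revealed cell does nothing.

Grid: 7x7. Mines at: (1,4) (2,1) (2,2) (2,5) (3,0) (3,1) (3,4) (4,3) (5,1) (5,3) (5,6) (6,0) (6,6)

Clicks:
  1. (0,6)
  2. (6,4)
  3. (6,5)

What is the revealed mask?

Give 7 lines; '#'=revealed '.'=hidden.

Click 1 (0,6) count=0: revealed 4 new [(0,5) (0,6) (1,5) (1,6)] -> total=4
Click 2 (6,4) count=1: revealed 1 new [(6,4)] -> total=5
Click 3 (6,5) count=2: revealed 1 new [(6,5)] -> total=6

Answer: .....##
.....##
.......
.......
.......
.......
....##.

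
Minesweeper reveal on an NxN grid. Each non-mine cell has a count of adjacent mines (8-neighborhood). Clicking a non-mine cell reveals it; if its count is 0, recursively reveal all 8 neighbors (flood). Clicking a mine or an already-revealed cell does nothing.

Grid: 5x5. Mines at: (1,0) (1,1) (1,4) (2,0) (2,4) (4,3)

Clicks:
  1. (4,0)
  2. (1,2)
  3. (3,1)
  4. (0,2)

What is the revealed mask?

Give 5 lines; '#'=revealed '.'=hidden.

Answer: ..#..
..#..
.....
###..
###..

Derivation:
Click 1 (4,0) count=0: revealed 6 new [(3,0) (3,1) (3,2) (4,0) (4,1) (4,2)] -> total=6
Click 2 (1,2) count=1: revealed 1 new [(1,2)] -> total=7
Click 3 (3,1) count=1: revealed 0 new [(none)] -> total=7
Click 4 (0,2) count=1: revealed 1 new [(0,2)] -> total=8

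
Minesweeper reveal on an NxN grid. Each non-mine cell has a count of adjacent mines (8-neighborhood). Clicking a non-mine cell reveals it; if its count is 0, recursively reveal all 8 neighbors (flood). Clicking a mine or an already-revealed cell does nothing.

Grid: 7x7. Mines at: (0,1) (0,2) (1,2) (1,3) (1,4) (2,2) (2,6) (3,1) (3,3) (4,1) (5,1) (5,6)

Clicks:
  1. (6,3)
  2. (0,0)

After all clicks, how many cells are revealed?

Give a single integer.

Answer: 13

Derivation:
Click 1 (6,3) count=0: revealed 12 new [(4,2) (4,3) (4,4) (4,5) (5,2) (5,3) (5,4) (5,5) (6,2) (6,3) (6,4) (6,5)] -> total=12
Click 2 (0,0) count=1: revealed 1 new [(0,0)] -> total=13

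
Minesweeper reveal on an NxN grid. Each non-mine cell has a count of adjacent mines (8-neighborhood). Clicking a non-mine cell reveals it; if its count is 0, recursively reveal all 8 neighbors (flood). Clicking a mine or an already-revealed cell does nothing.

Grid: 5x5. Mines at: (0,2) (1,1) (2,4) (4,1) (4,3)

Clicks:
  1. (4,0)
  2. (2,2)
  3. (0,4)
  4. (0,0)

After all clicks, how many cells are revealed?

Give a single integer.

Click 1 (4,0) count=1: revealed 1 new [(4,0)] -> total=1
Click 2 (2,2) count=1: revealed 1 new [(2,2)] -> total=2
Click 3 (0,4) count=0: revealed 4 new [(0,3) (0,4) (1,3) (1,4)] -> total=6
Click 4 (0,0) count=1: revealed 1 new [(0,0)] -> total=7

Answer: 7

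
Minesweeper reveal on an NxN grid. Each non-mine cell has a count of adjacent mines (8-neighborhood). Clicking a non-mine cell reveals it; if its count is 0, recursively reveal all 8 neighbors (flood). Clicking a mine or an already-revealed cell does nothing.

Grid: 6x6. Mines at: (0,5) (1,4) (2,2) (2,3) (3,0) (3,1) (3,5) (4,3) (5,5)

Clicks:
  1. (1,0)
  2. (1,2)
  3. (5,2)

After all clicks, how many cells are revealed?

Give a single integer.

Click 1 (1,0) count=0: revealed 10 new [(0,0) (0,1) (0,2) (0,3) (1,0) (1,1) (1,2) (1,3) (2,0) (2,1)] -> total=10
Click 2 (1,2) count=2: revealed 0 new [(none)] -> total=10
Click 3 (5,2) count=1: revealed 1 new [(5,2)] -> total=11

Answer: 11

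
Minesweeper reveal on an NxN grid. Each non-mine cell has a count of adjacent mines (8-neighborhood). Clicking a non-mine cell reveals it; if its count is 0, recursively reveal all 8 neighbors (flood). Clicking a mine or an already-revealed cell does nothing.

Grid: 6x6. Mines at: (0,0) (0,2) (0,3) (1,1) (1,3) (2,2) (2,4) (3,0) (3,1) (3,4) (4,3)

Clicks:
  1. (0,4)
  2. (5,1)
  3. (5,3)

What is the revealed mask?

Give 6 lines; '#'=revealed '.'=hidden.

Answer: ....#.
......
......
......
###...
####..

Derivation:
Click 1 (0,4) count=2: revealed 1 new [(0,4)] -> total=1
Click 2 (5,1) count=0: revealed 6 new [(4,0) (4,1) (4,2) (5,0) (5,1) (5,2)] -> total=7
Click 3 (5,3) count=1: revealed 1 new [(5,3)] -> total=8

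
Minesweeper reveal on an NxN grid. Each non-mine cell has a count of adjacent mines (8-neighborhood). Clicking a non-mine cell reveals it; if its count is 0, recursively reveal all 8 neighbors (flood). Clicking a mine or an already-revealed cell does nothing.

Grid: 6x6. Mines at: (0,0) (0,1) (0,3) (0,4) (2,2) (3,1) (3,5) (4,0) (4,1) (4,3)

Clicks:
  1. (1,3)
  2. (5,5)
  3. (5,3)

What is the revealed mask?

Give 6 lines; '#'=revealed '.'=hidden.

Click 1 (1,3) count=3: revealed 1 new [(1,3)] -> total=1
Click 2 (5,5) count=0: revealed 4 new [(4,4) (4,5) (5,4) (5,5)] -> total=5
Click 3 (5,3) count=1: revealed 1 new [(5,3)] -> total=6

Answer: ......
...#..
......
......
....##
...###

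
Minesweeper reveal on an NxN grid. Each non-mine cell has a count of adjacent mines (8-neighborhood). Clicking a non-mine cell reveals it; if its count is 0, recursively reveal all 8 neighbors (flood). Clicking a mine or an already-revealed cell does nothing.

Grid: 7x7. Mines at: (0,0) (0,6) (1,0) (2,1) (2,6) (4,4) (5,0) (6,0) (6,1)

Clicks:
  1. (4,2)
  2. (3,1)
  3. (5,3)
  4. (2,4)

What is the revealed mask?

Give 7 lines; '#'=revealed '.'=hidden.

Click 1 (4,2) count=0: revealed 9 new [(3,1) (3,2) (3,3) (4,1) (4,2) (4,3) (5,1) (5,2) (5,3)] -> total=9
Click 2 (3,1) count=1: revealed 0 new [(none)] -> total=9
Click 3 (5,3) count=1: revealed 0 new [(none)] -> total=9
Click 4 (2,4) count=0: revealed 16 new [(0,1) (0,2) (0,3) (0,4) (0,5) (1,1) (1,2) (1,3) (1,4) (1,5) (2,2) (2,3) (2,4) (2,5) (3,4) (3,5)] -> total=25

Answer: .#####.
.#####.
..####.
.#####.
.###...
.###...
.......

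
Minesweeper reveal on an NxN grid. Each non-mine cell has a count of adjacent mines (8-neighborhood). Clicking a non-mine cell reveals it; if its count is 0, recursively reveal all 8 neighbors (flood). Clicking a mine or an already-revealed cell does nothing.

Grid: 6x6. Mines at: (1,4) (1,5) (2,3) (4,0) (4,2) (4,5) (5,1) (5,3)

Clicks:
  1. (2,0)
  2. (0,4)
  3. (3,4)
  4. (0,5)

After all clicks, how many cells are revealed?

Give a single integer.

Click 1 (2,0) count=0: revealed 14 new [(0,0) (0,1) (0,2) (0,3) (1,0) (1,1) (1,2) (1,3) (2,0) (2,1) (2,2) (3,0) (3,1) (3,2)] -> total=14
Click 2 (0,4) count=2: revealed 1 new [(0,4)] -> total=15
Click 3 (3,4) count=2: revealed 1 new [(3,4)] -> total=16
Click 4 (0,5) count=2: revealed 1 new [(0,5)] -> total=17

Answer: 17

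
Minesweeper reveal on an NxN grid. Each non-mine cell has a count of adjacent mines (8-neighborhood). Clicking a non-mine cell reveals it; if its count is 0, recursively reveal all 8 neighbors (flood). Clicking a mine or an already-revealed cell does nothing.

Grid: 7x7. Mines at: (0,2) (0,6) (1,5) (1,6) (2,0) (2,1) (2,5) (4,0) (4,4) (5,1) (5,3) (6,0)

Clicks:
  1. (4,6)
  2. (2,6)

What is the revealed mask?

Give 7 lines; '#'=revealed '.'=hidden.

Click 1 (4,6) count=0: revealed 10 new [(3,5) (3,6) (4,5) (4,6) (5,4) (5,5) (5,6) (6,4) (6,5) (6,6)] -> total=10
Click 2 (2,6) count=3: revealed 1 new [(2,6)] -> total=11

Answer: .......
.......
......#
.....##
.....##
....###
....###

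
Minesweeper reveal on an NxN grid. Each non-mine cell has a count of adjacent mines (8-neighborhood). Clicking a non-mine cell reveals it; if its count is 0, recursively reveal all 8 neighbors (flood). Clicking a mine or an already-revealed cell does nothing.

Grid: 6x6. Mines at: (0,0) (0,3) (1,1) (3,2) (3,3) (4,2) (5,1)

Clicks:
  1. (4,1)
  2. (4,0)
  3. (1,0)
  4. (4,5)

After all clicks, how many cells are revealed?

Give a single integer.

Click 1 (4,1) count=3: revealed 1 new [(4,1)] -> total=1
Click 2 (4,0) count=1: revealed 1 new [(4,0)] -> total=2
Click 3 (1,0) count=2: revealed 1 new [(1,0)] -> total=3
Click 4 (4,5) count=0: revealed 14 new [(0,4) (0,5) (1,4) (1,5) (2,4) (2,5) (3,4) (3,5) (4,3) (4,4) (4,5) (5,3) (5,4) (5,5)] -> total=17

Answer: 17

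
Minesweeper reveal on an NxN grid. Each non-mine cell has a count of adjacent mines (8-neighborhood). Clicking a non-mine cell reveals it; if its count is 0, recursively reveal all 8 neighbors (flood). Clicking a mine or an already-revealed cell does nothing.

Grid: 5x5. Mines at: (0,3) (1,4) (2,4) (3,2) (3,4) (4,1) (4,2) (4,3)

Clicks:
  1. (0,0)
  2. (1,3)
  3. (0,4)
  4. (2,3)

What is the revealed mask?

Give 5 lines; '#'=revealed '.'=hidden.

Click 1 (0,0) count=0: revealed 11 new [(0,0) (0,1) (0,2) (1,0) (1,1) (1,2) (2,0) (2,1) (2,2) (3,0) (3,1)] -> total=11
Click 2 (1,3) count=3: revealed 1 new [(1,3)] -> total=12
Click 3 (0,4) count=2: revealed 1 new [(0,4)] -> total=13
Click 4 (2,3) count=4: revealed 1 new [(2,3)] -> total=14

Answer: ###.#
####.
####.
##...
.....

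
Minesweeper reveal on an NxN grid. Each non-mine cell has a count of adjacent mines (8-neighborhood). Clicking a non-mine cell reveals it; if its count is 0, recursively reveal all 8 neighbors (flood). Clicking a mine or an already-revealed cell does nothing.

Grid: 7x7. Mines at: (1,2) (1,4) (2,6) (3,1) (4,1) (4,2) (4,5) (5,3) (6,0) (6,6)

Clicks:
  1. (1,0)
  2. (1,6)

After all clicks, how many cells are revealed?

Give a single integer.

Click 1 (1,0) count=0: revealed 6 new [(0,0) (0,1) (1,0) (1,1) (2,0) (2,1)] -> total=6
Click 2 (1,6) count=1: revealed 1 new [(1,6)] -> total=7

Answer: 7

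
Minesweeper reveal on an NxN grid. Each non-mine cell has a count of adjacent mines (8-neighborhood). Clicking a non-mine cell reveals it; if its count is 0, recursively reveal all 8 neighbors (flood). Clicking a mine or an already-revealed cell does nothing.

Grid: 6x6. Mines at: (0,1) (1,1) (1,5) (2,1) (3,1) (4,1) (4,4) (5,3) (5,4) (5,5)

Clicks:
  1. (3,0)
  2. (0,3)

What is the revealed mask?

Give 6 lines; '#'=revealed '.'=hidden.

Click 1 (3,0) count=3: revealed 1 new [(3,0)] -> total=1
Click 2 (0,3) count=0: revealed 12 new [(0,2) (0,3) (0,4) (1,2) (1,3) (1,4) (2,2) (2,3) (2,4) (3,2) (3,3) (3,4)] -> total=13

Answer: ..###.
..###.
..###.
#.###.
......
......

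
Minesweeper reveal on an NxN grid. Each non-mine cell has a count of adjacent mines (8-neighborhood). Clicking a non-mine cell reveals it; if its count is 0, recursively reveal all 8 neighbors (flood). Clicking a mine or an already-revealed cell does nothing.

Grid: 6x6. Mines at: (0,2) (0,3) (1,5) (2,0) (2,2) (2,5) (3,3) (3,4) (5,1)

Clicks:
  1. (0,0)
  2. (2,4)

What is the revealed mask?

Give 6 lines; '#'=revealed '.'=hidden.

Click 1 (0,0) count=0: revealed 4 new [(0,0) (0,1) (1,0) (1,1)] -> total=4
Click 2 (2,4) count=4: revealed 1 new [(2,4)] -> total=5

Answer: ##....
##....
....#.
......
......
......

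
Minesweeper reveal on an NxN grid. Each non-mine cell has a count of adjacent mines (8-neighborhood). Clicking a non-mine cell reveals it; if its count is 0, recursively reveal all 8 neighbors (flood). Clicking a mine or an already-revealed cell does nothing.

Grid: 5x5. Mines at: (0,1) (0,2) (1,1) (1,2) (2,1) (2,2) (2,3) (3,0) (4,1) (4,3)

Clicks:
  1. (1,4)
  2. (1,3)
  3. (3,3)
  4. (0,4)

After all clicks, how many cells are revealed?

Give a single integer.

Click 1 (1,4) count=1: revealed 1 new [(1,4)] -> total=1
Click 2 (1,3) count=4: revealed 1 new [(1,3)] -> total=2
Click 3 (3,3) count=3: revealed 1 new [(3,3)] -> total=3
Click 4 (0,4) count=0: revealed 2 new [(0,3) (0,4)] -> total=5

Answer: 5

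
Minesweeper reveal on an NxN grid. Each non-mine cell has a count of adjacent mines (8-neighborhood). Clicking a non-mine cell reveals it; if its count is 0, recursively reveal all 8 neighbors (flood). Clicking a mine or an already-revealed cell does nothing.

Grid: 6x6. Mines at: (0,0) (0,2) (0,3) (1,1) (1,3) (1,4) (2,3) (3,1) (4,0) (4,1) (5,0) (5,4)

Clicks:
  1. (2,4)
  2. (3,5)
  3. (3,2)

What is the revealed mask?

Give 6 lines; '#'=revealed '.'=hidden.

Click 1 (2,4) count=3: revealed 1 new [(2,4)] -> total=1
Click 2 (3,5) count=0: revealed 5 new [(2,5) (3,4) (3,5) (4,4) (4,5)] -> total=6
Click 3 (3,2) count=3: revealed 1 new [(3,2)] -> total=7

Answer: ......
......
....##
..#.##
....##
......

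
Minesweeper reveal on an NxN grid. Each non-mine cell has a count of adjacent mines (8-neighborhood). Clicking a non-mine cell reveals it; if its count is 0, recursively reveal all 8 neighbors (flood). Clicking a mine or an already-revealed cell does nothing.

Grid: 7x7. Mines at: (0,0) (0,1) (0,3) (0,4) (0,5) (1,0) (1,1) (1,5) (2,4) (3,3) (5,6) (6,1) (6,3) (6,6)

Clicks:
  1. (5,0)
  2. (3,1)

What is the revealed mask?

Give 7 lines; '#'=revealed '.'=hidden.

Click 1 (5,0) count=1: revealed 1 new [(5,0)] -> total=1
Click 2 (3,1) count=0: revealed 11 new [(2,0) (2,1) (2,2) (3,0) (3,1) (3,2) (4,0) (4,1) (4,2) (5,1) (5,2)] -> total=12

Answer: .......
.......
###....
###....
###....
###....
.......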